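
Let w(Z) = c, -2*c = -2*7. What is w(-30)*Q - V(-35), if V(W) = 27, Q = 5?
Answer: 8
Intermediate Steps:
c = 7 (c = -(-1)*7 = -½*(-14) = 7)
w(Z) = 7
w(-30)*Q - V(-35) = 7*5 - 1*27 = 35 - 27 = 8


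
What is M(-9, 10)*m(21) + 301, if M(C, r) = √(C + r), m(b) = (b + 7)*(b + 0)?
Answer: 889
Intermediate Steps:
m(b) = b*(7 + b) (m(b) = (7 + b)*b = b*(7 + b))
M(-9, 10)*m(21) + 301 = √(-9 + 10)*(21*(7 + 21)) + 301 = √1*(21*28) + 301 = 1*588 + 301 = 588 + 301 = 889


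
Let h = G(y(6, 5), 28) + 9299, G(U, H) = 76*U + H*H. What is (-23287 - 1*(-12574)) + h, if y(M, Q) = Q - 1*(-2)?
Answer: -98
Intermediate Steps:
y(M, Q) = 2 + Q (y(M, Q) = Q + 2 = 2 + Q)
G(U, H) = H² + 76*U (G(U, H) = 76*U + H² = H² + 76*U)
h = 10615 (h = (28² + 76*(2 + 5)) + 9299 = (784 + 76*7) + 9299 = (784 + 532) + 9299 = 1316 + 9299 = 10615)
(-23287 - 1*(-12574)) + h = (-23287 - 1*(-12574)) + 10615 = (-23287 + 12574) + 10615 = -10713 + 10615 = -98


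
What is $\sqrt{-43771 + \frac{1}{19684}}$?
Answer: $\frac{i \sqrt{4239876334323}}{9842} \approx 209.22 i$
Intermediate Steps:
$\sqrt{-43771 + \frac{1}{19684}} = \sqrt{- \frac{861588363}{19684}} = \frac{i \sqrt{4239876334323}}{9842}$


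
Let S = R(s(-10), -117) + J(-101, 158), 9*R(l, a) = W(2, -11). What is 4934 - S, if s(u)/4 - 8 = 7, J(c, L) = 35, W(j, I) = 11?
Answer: 44080/9 ≈ 4897.8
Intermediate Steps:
s(u) = 60 (s(u) = 32 + 4*7 = 32 + 28 = 60)
R(l, a) = 11/9 (R(l, a) = (⅑)*11 = 11/9)
S = 326/9 (S = 11/9 + 35 = 326/9 ≈ 36.222)
4934 - S = 4934 - 1*326/9 = 4934 - 326/9 = 44080/9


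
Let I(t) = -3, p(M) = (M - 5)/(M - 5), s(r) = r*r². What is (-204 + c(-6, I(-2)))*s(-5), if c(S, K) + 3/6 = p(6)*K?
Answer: 51875/2 ≈ 25938.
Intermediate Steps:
s(r) = r³
p(M) = 1 (p(M) = (-5 + M)/(-5 + M) = 1)
c(S, K) = -½ + K (c(S, K) = -½ + 1*K = -½ + K)
(-204 + c(-6, I(-2)))*s(-5) = (-204 + (-½ - 3))*(-5)³ = (-204 - 7/2)*(-125) = -415/2*(-125) = 51875/2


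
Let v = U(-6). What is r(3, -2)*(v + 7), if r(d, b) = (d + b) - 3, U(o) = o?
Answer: -2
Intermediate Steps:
r(d, b) = -3 + b + d (r(d, b) = (b + d) - 3 = -3 + b + d)
v = -6
r(3, -2)*(v + 7) = (-3 - 2 + 3)*(-6 + 7) = -2*1 = -2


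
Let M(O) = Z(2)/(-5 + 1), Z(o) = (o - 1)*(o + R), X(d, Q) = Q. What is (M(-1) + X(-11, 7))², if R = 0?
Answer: 169/4 ≈ 42.250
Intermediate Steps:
Z(o) = o*(-1 + o) (Z(o) = (o - 1)*(o + 0) = (-1 + o)*o = o*(-1 + o))
M(O) = -½ (M(O) = (2*(-1 + 2))/(-5 + 1) = (2*1)/(-4) = 2*(-¼) = -½)
(M(-1) + X(-11, 7))² = (-½ + 7)² = (13/2)² = 169/4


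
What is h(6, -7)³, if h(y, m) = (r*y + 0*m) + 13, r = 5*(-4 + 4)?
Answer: 2197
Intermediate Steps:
r = 0 (r = 5*0 = 0)
h(y, m) = 13 (h(y, m) = (0*y + 0*m) + 13 = (0 + 0) + 13 = 0 + 13 = 13)
h(6, -7)³ = 13³ = 2197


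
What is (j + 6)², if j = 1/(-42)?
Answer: 63001/1764 ≈ 35.715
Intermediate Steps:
j = -1/42 ≈ -0.023810
(j + 6)² = (-1/42 + 6)² = (251/42)² = 63001/1764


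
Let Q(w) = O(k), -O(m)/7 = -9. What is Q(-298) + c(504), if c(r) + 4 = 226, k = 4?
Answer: 285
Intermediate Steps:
c(r) = 222 (c(r) = -4 + 226 = 222)
O(m) = 63 (O(m) = -7*(-9) = 63)
Q(w) = 63
Q(-298) + c(504) = 63 + 222 = 285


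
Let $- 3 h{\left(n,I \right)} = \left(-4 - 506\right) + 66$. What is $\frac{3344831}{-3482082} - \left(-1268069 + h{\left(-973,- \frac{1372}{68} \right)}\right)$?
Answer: $\frac{4415001546691}{3482082} \approx 1.2679 \cdot 10^{6}$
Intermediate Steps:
$h{\left(n,I \right)} = 148$ ($h{\left(n,I \right)} = - \frac{\left(-4 - 506\right) + 66}{3} = - \frac{-510 + 66}{3} = \left(- \frac{1}{3}\right) \left(-444\right) = 148$)
$\frac{3344831}{-3482082} - \left(-1268069 + h{\left(-973,- \frac{1372}{68} \right)}\right) = \frac{3344831}{-3482082} + \left(1268069 - 148\right) = 3344831 \left(- \frac{1}{3482082}\right) + \left(1268069 - 148\right) = - \frac{3344831}{3482082} + 1267921 = \frac{4415001546691}{3482082}$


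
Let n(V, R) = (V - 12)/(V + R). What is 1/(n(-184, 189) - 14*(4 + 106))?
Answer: -5/7896 ≈ -0.00063323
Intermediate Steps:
n(V, R) = (-12 + V)/(R + V)
1/(n(-184, 189) - 14*(4 + 106)) = 1/((-12 - 184)/(189 - 184) - 14*(4 + 106)) = 1/(-196/5 - 14*110) = 1/((⅕)*(-196) - 1540) = 1/(-196/5 - 1540) = 1/(-7896/5) = -5/7896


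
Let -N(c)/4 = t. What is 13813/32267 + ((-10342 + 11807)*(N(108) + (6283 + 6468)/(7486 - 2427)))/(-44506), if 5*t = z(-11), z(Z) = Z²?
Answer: 25656537354333/7265103941018 ≈ 3.5315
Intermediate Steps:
t = 121/5 (t = (⅕)*(-11)² = (⅕)*121 = 121/5 ≈ 24.200)
N(c) = -484/5 (N(c) = -4*121/5 = -484/5)
13813/32267 + ((-10342 + 11807)*(N(108) + (6283 + 6468)/(7486 - 2427)))/(-44506) = 13813/32267 + ((-10342 + 11807)*(-484/5 + (6283 + 6468)/(7486 - 2427)))/(-44506) = 13813*(1/32267) + (1465*(-484/5 + 12751/5059))*(-1/44506) = 13813/32267 + (1465*(-484/5 + 12751*(1/5059)))*(-1/44506) = 13813/32267 + (1465*(-484/5 + 12751/5059))*(-1/44506) = 13813/32267 + (1465*(-2384801/25295))*(-1/44506) = 13813/32267 - 698746693/5059*(-1/44506) = 13813/32267 + 698746693/225155854 = 25656537354333/7265103941018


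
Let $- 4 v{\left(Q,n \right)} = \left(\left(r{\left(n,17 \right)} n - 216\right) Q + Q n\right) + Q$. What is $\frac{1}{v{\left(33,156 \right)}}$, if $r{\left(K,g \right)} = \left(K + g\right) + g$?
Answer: $- \frac{4}{976173} \approx -4.0976 \cdot 10^{-6}$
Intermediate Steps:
$r{\left(K,g \right)} = K + 2 g$
$v{\left(Q,n \right)} = - \frac{Q}{4} - \frac{Q n}{4} - \frac{Q \left(-216 + n \left(34 + n\right)\right)}{4}$ ($v{\left(Q,n \right)} = - \frac{\left(\left(\left(n + 2 \cdot 17\right) n - 216\right) Q + Q n\right) + Q}{4} = - \frac{\left(\left(\left(n + 34\right) n - 216\right) Q + Q n\right) + Q}{4} = - \frac{\left(\left(\left(34 + n\right) n - 216\right) Q + Q n\right) + Q}{4} = - \frac{\left(\left(n \left(34 + n\right) - 216\right) Q + Q n\right) + Q}{4} = - \frac{\left(\left(-216 + n \left(34 + n\right)\right) Q + Q n\right) + Q}{4} = - \frac{\left(Q \left(-216 + n \left(34 + n\right)\right) + Q n\right) + Q}{4} = - \frac{\left(Q n + Q \left(-216 + n \left(34 + n\right)\right)\right) + Q}{4} = - \frac{Q + Q n + Q \left(-216 + n \left(34 + n\right)\right)}{4} = - \frac{Q}{4} - \frac{Q n}{4} - \frac{Q \left(-216 + n \left(34 + n\right)\right)}{4}$)
$\frac{1}{v{\left(33,156 \right)}} = \frac{1}{\frac{1}{4} \cdot 33 \left(215 - 156^{2} - 5460\right)} = \frac{1}{\frac{1}{4} \cdot 33 \left(215 - 24336 - 5460\right)} = \frac{1}{\frac{1}{4} \cdot 33 \left(-29581\right)} = \frac{1}{- \frac{976173}{4}} = - \frac{4}{976173}$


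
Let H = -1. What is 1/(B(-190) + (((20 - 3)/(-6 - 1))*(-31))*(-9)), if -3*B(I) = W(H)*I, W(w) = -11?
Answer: -21/28859 ≈ -0.00072768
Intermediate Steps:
B(I) = 11*I/3 (B(I) = -(-11)*I/3 = 11*I/3)
1/(B(-190) + (((20 - 3)/(-6 - 1))*(-31))*(-9)) = 1/((11/3)*(-190) + (((20 - 3)/(-6 - 1))*(-31))*(-9)) = 1/(-2090/3 + ((17/(-7))*(-31))*(-9)) = 1/(-2090/3 + ((17*(-⅐))*(-31))*(-9)) = 1/(-2090/3 - 17/7*(-31)*(-9)) = 1/(-2090/3 + (527/7)*(-9)) = 1/(-2090/3 - 4743/7) = 1/(-28859/21) = -21/28859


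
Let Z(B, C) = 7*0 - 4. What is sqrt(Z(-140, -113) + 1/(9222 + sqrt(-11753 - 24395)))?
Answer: sqrt(-4 + 1/(9222 + 2*I*sqrt(9037))) ≈ 0.e-6 - 2.0*I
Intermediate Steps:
Z(B, C) = -4 (Z(B, C) = 0 - 4 = -4)
sqrt(Z(-140, -113) + 1/(9222 + sqrt(-11753 - 24395))) = sqrt(-4 + 1/(9222 + sqrt(-11753 - 24395))) = sqrt(-4 + 1/(9222 + sqrt(-36148))) = sqrt(-4 + 1/(9222 + 2*I*sqrt(9037)))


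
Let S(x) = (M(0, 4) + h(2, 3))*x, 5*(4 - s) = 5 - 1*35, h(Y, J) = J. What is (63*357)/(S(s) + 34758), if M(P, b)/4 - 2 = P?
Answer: 22491/34868 ≈ 0.64503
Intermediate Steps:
M(P, b) = 8 + 4*P
s = 10 (s = 4 - (5 - 1*35)/5 = 4 - (5 - 35)/5 = 4 - ⅕*(-30) = 4 + 6 = 10)
S(x) = 11*x (S(x) = ((8 + 4*0) + 3)*x = ((8 + 0) + 3)*x = (8 + 3)*x = 11*x)
(63*357)/(S(s) + 34758) = (63*357)/(11*10 + 34758) = 22491/(110 + 34758) = 22491/34868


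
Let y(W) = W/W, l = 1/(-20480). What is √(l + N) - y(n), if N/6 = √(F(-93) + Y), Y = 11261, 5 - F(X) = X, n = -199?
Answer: -1 + √(-5 + 614400*√11359)/320 ≈ 24.288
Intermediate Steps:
F(X) = 5 - X
l = -1/20480 ≈ -4.8828e-5
y(W) = 1
N = 6*√11359 (N = 6*√((5 - 1*(-93)) + 11261) = 6*√((5 + 93) + 11261) = 6*√(98 + 11261) = 6*√11359 ≈ 639.47)
√(l + N) - y(n) = √(-1/20480 + 6*√11359) - 1*1 = √(-1/20480 + 6*√11359) - 1 = -1 + √(-1/20480 + 6*√11359)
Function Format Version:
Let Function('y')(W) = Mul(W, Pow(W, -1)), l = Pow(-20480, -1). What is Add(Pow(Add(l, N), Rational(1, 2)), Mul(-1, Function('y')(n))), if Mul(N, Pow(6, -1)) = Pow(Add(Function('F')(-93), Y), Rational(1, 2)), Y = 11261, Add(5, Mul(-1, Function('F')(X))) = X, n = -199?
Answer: Add(-1, Mul(Rational(1, 320), Pow(Add(-5, Mul(614400, Pow(11359, Rational(1, 2)))), Rational(1, 2)))) ≈ 24.288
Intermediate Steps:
Function('F')(X) = Add(5, Mul(-1, X))
l = Rational(-1, 20480) ≈ -4.8828e-5
Function('y')(W) = 1
N = Mul(6, Pow(11359, Rational(1, 2))) (N = Mul(6, Pow(Add(Add(5, Mul(-1, -93)), 11261), Rational(1, 2))) = Mul(6, Pow(Add(Add(5, 93), 11261), Rational(1, 2))) = Mul(6, Pow(Add(98, 11261), Rational(1, 2))) = Mul(6, Pow(11359, Rational(1, 2))) ≈ 639.47)
Add(Pow(Add(l, N), Rational(1, 2)), Mul(-1, Function('y')(n))) = Add(Pow(Add(Rational(-1, 20480), Mul(6, Pow(11359, Rational(1, 2)))), Rational(1, 2)), Mul(-1, 1)) = Add(Pow(Add(Rational(-1, 20480), Mul(6, Pow(11359, Rational(1, 2)))), Rational(1, 2)), -1) = Add(-1, Pow(Add(Rational(-1, 20480), Mul(6, Pow(11359, Rational(1, 2)))), Rational(1, 2)))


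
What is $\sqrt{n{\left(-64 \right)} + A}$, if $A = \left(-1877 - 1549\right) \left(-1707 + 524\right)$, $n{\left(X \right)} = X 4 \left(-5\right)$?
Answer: $\sqrt{4054238} \approx 2013.5$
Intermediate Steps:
$n{\left(X \right)} = - 20 X$ ($n{\left(X \right)} = 4 X \left(-5\right) = - 20 X$)
$A = 4052958$ ($A = \left(-3426\right) \left(-1183\right) = 4052958$)
$\sqrt{n{\left(-64 \right)} + A} = \sqrt{\left(-20\right) \left(-64\right) + 4052958} = \sqrt{1280 + 4052958} = \sqrt{4054238}$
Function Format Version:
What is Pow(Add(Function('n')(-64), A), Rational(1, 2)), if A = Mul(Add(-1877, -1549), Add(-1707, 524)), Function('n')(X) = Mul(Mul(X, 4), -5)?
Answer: Pow(4054238, Rational(1, 2)) ≈ 2013.5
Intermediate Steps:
Function('n')(X) = Mul(-20, X) (Function('n')(X) = Mul(Mul(4, X), -5) = Mul(-20, X))
A = 4052958 (A = Mul(-3426, -1183) = 4052958)
Pow(Add(Function('n')(-64), A), Rational(1, 2)) = Pow(Add(Mul(-20, -64), 4052958), Rational(1, 2)) = Pow(Add(1280, 4052958), Rational(1, 2)) = Pow(4054238, Rational(1, 2))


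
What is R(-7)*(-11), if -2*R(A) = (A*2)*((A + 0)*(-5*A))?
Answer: 18865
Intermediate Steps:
R(A) = 5*A³ (R(A) = -A*2*(A + 0)*(-5*A)/2 = -2*A*A*(-5*A)/2 = -2*A*(-5*A²)/2 = -(-5)*A³ = 5*A³)
R(-7)*(-11) = (5*(-7)³)*(-11) = (5*(-343))*(-11) = -1715*(-11) = 18865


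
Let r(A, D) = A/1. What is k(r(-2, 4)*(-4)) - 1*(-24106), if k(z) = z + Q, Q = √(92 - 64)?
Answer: 24114 + 2*√7 ≈ 24119.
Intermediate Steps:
r(A, D) = A (r(A, D) = A*1 = A)
Q = 2*√7 (Q = √28 = 2*√7 ≈ 5.2915)
k(z) = z + 2*√7
k(r(-2, 4)*(-4)) - 1*(-24106) = (-2*(-4) + 2*√7) - 1*(-24106) = (8 + 2*√7) + 24106 = 24114 + 2*√7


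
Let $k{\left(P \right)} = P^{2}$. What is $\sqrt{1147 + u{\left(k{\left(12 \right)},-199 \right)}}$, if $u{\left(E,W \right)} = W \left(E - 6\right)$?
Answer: $i \sqrt{26315} \approx 162.22 i$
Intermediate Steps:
$u{\left(E,W \right)} = W \left(-6 + E\right)$
$\sqrt{1147 + u{\left(k{\left(12 \right)},-199 \right)}} = \sqrt{1147 - 199 \left(-6 + 12^{2}\right)} = \sqrt{1147 - 199 \left(-6 + 144\right)} = \sqrt{1147 - 27462} = \sqrt{-26315} = i \sqrt{26315}$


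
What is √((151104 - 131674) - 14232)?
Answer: √5198 ≈ 72.097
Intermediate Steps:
√((151104 - 131674) - 14232) = √(19430 - 14232) = √5198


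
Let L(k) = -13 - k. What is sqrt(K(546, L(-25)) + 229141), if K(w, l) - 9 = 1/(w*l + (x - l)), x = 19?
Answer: 59*sqrt(2831985989)/6559 ≈ 478.70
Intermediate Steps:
K(w, l) = 9 + 1/(19 - l + l*w) (K(w, l) = 9 + 1/(w*l + (19 - l)) = 9 + 1/(l*w + (19 - l)) = 9 + 1/(19 - l + l*w))
sqrt(K(546, L(-25)) + 229141) = sqrt((172 - 9*(-13 - 1*(-25)) + 9*(-13 - 1*(-25))*546)/(19 - (-13 - 1*(-25)) + (-13 - 1*(-25))*546) + 229141) = sqrt((172 - 9*(-13 + 25) + 9*(-13 + 25)*546)/(19 - (-13 + 25) + (-13 + 25)*546) + 229141) = sqrt((172 - 9*12 + 9*12*546)/(19 - 1*12 + 12*546) + 229141) = sqrt((172 - 108 + 58968)/(19 - 12 + 6552) + 229141) = sqrt(59032/6559 + 229141) = sqrt(1502994851/6559) = 59*sqrt(2831985989)/6559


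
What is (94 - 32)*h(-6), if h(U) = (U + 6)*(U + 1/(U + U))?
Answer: 0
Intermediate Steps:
h(U) = (6 + U)*(U + 1/(2*U))
(94 - 32)*h(-6) = (94 - 32)*(1/2 + (-6)**2 + 3/(-6) + 6*(-6)) = 62*(1/2 + 36 + 3*(-1/6) - 36) = 62*(1/2 + 36 - 1/2 - 36) = 62*0 = 0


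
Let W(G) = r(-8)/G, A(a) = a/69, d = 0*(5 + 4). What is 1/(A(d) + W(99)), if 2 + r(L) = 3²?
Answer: 99/7 ≈ 14.143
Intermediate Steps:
d = 0 (d = 0*9 = 0)
r(L) = 7 (r(L) = -2 + 3² = -2 + 9 = 7)
A(a) = a/69 (A(a) = a*(1/69) = a/69)
W(G) = 7/G
1/(A(d) + W(99)) = 1/((1/69)*0 + 7/99) = 1/(0 + 7*(1/99)) = 1/(0 + 7/99) = 1/(7/99) = 99/7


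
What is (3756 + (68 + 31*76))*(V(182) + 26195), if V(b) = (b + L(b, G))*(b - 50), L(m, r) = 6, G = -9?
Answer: 315247980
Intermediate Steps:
V(b) = (-50 + b)*(6 + b) (V(b) = (b + 6)*(b - 50) = (6 + b)*(-50 + b) = (-50 + b)*(6 + b))
(3756 + (68 + 31*76))*(V(182) + 26195) = (3756 + (68 + 31*76))*((-300 + 182**2 - 44*182) + 26195) = (3756 + (68 + 2356))*((-300 + 33124 - 8008) + 26195) = (3756 + 2424)*(24816 + 26195) = 6180*51011 = 315247980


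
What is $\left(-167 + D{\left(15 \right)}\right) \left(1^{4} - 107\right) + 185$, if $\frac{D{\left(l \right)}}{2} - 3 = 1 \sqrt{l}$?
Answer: $17251 - 212 \sqrt{15} \approx 16430.0$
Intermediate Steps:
$D{\left(l \right)} = 6 + 2 \sqrt{l}$ ($D{\left(l \right)} = 6 + 2 \cdot 1 \sqrt{l} = 6 + 2 \sqrt{l}$)
$\left(-167 + D{\left(15 \right)}\right) \left(1^{4} - 107\right) + 185 = \left(-167 + \left(6 + 2 \sqrt{15}\right)\right) \left(1^{4} - 107\right) + 185 = \left(-161 + 2 \sqrt{15}\right) \left(1 - 107\right) + 185 = \left(-161 + 2 \sqrt{15}\right) \left(-106\right) + 185 = \left(17066 - 212 \sqrt{15}\right) + 185 = 17251 - 212 \sqrt{15}$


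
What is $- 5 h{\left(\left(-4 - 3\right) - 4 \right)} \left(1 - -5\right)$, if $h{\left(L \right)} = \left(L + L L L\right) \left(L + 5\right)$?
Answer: $-241560$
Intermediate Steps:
$h{\left(L \right)} = \left(5 + L\right) \left(L + L^{3}\right)$ ($h{\left(L \right)} = \left(L + L^{2} L\right) \left(5 + L\right) = \left(L + L^{3}\right) \left(5 + L\right) = \left(5 + L\right) \left(L + L^{3}\right)$)
$- 5 h{\left(\left(-4 - 3\right) - 4 \right)} \left(1 - -5\right) = - 5 \left(\left(-4 - 3\right) - 4\right) \left(5 - 11 + \left(\left(-4 - 3\right) - 4\right)^{3} + 5 \left(\left(-4 - 3\right) - 4\right)^{2}\right) \left(1 - -5\right) = - 5 \left(-7 - 4\right) \left(5 - 11 + \left(-7 - 4\right)^{3} + 5 \left(-7 - 4\right)^{2}\right) \left(1 + 5\right) = - 5 \left(- 11 \left(5 - 11 + \left(-11\right)^{3} + 5 \left(-11\right)^{2}\right)\right) 6 = - 5 \left(- 11 \left(5 - 11 - 1331 + 5 \cdot 121\right)\right) 6 = - 5 \left(- 11 \left(5 - 11 - 1331 + 605\right)\right) 6 = - 5 \left(\left(-11\right) \left(-732\right)\right) 6 = \left(-5\right) 8052 \cdot 6 = \left(-40260\right) 6 = -241560$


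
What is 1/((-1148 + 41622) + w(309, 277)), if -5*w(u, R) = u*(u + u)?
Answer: 5/11408 ≈ 0.00043829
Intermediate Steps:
w(u, R) = -2*u²/5 (w(u, R) = -u*(u + u)/5 = -u*2*u/5 = -2*u²/5)
1/((-1148 + 41622) + w(309, 277)) = 1/((-1148 + 41622) - ⅖*309²) = 1/(40474 - ⅖*95481) = 1/(40474 - 190962/5) = 1/(11408/5) = 5/11408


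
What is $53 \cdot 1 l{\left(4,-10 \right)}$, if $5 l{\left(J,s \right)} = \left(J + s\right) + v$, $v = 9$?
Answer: $\frac{159}{5} \approx 31.8$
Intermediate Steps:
$l{\left(J,s \right)} = \frac{9}{5} + \frac{J}{5} + \frac{s}{5}$ ($l{\left(J,s \right)} = \frac{\left(J + s\right) + 9}{5} = \frac{9 + J + s}{5} = \frac{9}{5} + \frac{J}{5} + \frac{s}{5}$)
$53 \cdot 1 l{\left(4,-10 \right)} = 53 \cdot 1 \left(\frac{9}{5} + \frac{1}{5} \cdot 4 + \frac{1}{5} \left(-10\right)\right) = 53 \left(\frac{9}{5} + \frac{4}{5} - 2\right) = 53 \cdot \frac{3}{5} = \frac{159}{5}$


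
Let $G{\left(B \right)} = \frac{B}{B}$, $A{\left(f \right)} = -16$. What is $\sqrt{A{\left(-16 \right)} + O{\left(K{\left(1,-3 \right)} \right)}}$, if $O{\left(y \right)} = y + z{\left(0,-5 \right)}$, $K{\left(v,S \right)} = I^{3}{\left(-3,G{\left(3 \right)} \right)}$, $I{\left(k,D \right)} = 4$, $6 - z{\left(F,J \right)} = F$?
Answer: $3 \sqrt{6} \approx 7.3485$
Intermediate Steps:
$z{\left(F,J \right)} = 6 - F$
$G{\left(B \right)} = 1$
$K{\left(v,S \right)} = 64$ ($K{\left(v,S \right)} = 4^{3} = 64$)
$O{\left(y \right)} = 6 + y$ ($O{\left(y \right)} = y + \left(6 - 0\right) = y + \left(6 + 0\right) = y + 6 = 6 + y$)
$\sqrt{A{\left(-16 \right)} + O{\left(K{\left(1,-3 \right)} \right)}} = \sqrt{-16 + \left(6 + 64\right)} = \sqrt{-16 + 70} = \sqrt{54} = 3 \sqrt{6}$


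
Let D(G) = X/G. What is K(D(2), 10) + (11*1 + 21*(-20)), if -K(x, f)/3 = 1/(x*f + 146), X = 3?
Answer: -65852/161 ≈ -409.02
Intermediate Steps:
D(G) = 3/G
K(x, f) = -3/(146 + f*x) (K(x, f) = -3/(x*f + 146) = -3/(f*x + 146) = -3/(146 + f*x))
K(D(2), 10) + (11*1 + 21*(-20)) = -3/(146 + 10*(3/2)) + (11*1 + 21*(-20)) = -3/(146 + 10*(3*(1/2))) + (11 - 420) = -3/(146 + 10*(3/2)) - 409 = -3/(146 + 15) - 409 = -3/161 - 409 = -65852/161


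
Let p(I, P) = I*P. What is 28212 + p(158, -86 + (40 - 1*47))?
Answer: 13518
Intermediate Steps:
28212 + p(158, -86 + (40 - 1*47)) = 28212 + 158*(-86 + (40 - 1*47)) = 28212 + 158*(-86 + (40 - 47)) = 28212 + 158*(-86 - 7) = 28212 + 158*(-93) = 28212 - 14694 = 13518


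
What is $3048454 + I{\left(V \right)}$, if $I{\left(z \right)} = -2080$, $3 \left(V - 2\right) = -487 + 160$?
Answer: $3046374$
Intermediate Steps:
$V = -107$ ($V = 2 + \frac{-487 + 160}{3} = 2 + \frac{1}{3} \left(-327\right) = 2 - 109 = -107$)
$3048454 + I{\left(V \right)} = 3048454 - 2080 = 3046374$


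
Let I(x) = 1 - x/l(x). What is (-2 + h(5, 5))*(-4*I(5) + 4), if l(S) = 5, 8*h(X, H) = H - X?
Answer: -8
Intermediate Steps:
h(X, H) = -X/8 + H/8 (h(X, H) = (H - X)/8 = -X/8 + H/8)
I(x) = 1 - x/5
(-2 + h(5, 5))*(-4*I(5) + 4) = (-2 + (-⅛*5 + (⅛)*5))*(-4*(1 - ⅕*5) + 4) = (-2 + (-5/8 + 5/8))*(-4*(1 - 1) + 4) = (-2 + 0)*(-4*0 + 4) = -2*(0 + 4) = -2*4 = -8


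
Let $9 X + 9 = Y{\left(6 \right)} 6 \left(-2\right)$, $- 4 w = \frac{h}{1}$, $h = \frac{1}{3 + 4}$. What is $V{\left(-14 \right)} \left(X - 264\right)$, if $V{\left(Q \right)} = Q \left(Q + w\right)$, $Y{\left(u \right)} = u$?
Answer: $- \frac{107289}{2} \approx -53645.0$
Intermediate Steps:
$h = \frac{1}{7} \approx 0.14286$
$w = - \frac{1}{28}$ ($w = - \frac{\frac{1}{7} \cdot 1^{-1}}{4} = - \frac{\frac{1}{7} \cdot 1}{4} = \left(- \frac{1}{4}\right) \frac{1}{7} = - \frac{1}{28} \approx -0.035714$)
$V{\left(Q \right)} = Q \left(- \frac{1}{28} + Q\right)$ ($V{\left(Q \right)} = Q \left(Q - \frac{1}{28}\right) = Q \left(- \frac{1}{28} + Q\right)$)
$X = -9$ ($X = -1 + \frac{6 \cdot 6 \left(-2\right)}{9} = -1 + \frac{36 \left(-2\right)}{9} = -1 + \frac{1}{9} \left(-72\right) = -1 - 8 = -9$)
$V{\left(-14 \right)} \left(X - 264\right) = - 14 \left(- \frac{1}{28} - 14\right) \left(-9 - 264\right) = \left(-14\right) \left(- \frac{393}{28}\right) \left(-273\right) = \frac{393}{2} \left(-273\right) = - \frac{107289}{2}$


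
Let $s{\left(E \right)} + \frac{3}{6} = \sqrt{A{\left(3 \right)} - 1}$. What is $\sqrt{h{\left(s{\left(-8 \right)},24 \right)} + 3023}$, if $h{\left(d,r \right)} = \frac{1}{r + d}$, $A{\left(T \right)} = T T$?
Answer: $\frac{\sqrt{142083 + 12092 \sqrt{2}}}{\sqrt{47 + 4 \sqrt{2}}} \approx 54.982$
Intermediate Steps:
$A{\left(T \right)} = T^{2}$
$s{\left(E \right)} = - \frac{1}{2} + 2 \sqrt{2}$ ($s{\left(E \right)} = - \frac{1}{2} + \sqrt{3^{2} - 1} = - \frac{1}{2} + \sqrt{9 - 1} = - \frac{1}{2} + \sqrt{8} = - \frac{1}{2} + 2 \sqrt{2}$)
$h{\left(d,r \right)} = \frac{1}{d + r}$
$\sqrt{h{\left(s{\left(-8 \right)},24 \right)} + 3023} = \sqrt{\frac{1}{\left(- \frac{1}{2} + 2 \sqrt{2}\right) + 24} + 3023} = \sqrt{\frac{1}{\frac{47}{2} + 2 \sqrt{2}} + 3023} = \sqrt{3023 + \frac{1}{\frac{47}{2} + 2 \sqrt{2}}}$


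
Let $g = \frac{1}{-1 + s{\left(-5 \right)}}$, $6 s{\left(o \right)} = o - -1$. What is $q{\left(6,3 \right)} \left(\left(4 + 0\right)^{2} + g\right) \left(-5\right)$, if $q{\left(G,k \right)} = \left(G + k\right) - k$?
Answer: $-462$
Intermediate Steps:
$s{\left(o \right)} = \frac{1}{6} + \frac{o}{6}$ ($s{\left(o \right)} = \frac{o - -1}{6} = \frac{o + 1}{6} = \frac{1 + o}{6} = \frac{1}{6} + \frac{o}{6}$)
$g = - \frac{3}{5}$ ($g = \frac{1}{-1 + \left(\frac{1}{6} + \frac{1}{6} \left(-5\right)\right)} = \frac{1}{-1 + \left(\frac{1}{6} - \frac{5}{6}\right)} = \frac{1}{-1 - \frac{2}{3}} = \frac{1}{- \frac{5}{3}} = - \frac{3}{5} \approx -0.6$)
$q{\left(G,k \right)} = G$
$q{\left(6,3 \right)} \left(\left(4 + 0\right)^{2} + g\right) \left(-5\right) = 6 \left(\left(4 + 0\right)^{2} - \frac{3}{5}\right) \left(-5\right) = 6 \left(4^{2} - \frac{3}{5}\right) \left(-5\right) = 6 \left(16 - \frac{3}{5}\right) \left(-5\right) = 6 \cdot \frac{77}{5} \left(-5\right) = 6 \left(-77\right) = -462$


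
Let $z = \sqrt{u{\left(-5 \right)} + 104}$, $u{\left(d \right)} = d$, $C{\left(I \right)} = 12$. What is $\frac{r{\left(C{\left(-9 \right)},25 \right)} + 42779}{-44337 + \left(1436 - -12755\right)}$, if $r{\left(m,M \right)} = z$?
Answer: $- \frac{42779}{30146} - \frac{3 \sqrt{11}}{30146} \approx -1.4194$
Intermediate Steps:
$z = 3 \sqrt{11}$ ($z = \sqrt{-5 + 104} = \sqrt{99} = 3 \sqrt{11} \approx 9.9499$)
$r{\left(m,M \right)} = 3 \sqrt{11}$
$\frac{r{\left(C{\left(-9 \right)},25 \right)} + 42779}{-44337 + \left(1436 - -12755\right)} = \frac{3 \sqrt{11} + 42779}{-44337 + \left(1436 - -12755\right)} = \frac{42779 + 3 \sqrt{11}}{-44337 + \left(1436 + 12755\right)} = \frac{42779 + 3 \sqrt{11}}{-44337 + 14191} = \frac{42779 + 3 \sqrt{11}}{-30146} = \left(42779 + 3 \sqrt{11}\right) \left(- \frac{1}{30146}\right) = - \frac{42779}{30146} - \frac{3 \sqrt{11}}{30146}$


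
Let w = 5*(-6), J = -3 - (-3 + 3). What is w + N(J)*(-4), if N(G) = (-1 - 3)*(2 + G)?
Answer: -46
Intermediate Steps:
J = -3 (J = -3 - 1*0 = -3 + 0 = -3)
N(G) = -8 - 4*G (N(G) = -4*(2 + G) = -8 - 4*G)
w = -30
w + N(J)*(-4) = -30 + (-8 - 4*(-3))*(-4) = -30 + (-8 + 12)*(-4) = -30 + 4*(-4) = -30 - 16 = -46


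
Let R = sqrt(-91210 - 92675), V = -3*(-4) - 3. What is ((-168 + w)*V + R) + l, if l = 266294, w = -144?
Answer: 263486 + I*sqrt(183885) ≈ 2.6349e+5 + 428.82*I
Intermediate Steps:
V = 9 (V = 12 - 3 = 9)
R = I*sqrt(183885) (R = sqrt(-183885) = I*sqrt(183885) ≈ 428.82*I)
((-168 + w)*V + R) + l = ((-168 - 144)*9 + I*sqrt(183885)) + 266294 = (-312*9 + I*sqrt(183885)) + 266294 = (-2808 + I*sqrt(183885)) + 266294 = 263486 + I*sqrt(183885)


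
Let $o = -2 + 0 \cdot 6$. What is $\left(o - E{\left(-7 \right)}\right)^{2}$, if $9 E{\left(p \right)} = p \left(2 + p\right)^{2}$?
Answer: $\frac{24649}{81} \approx 304.31$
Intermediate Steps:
$E{\left(p \right)} = \frac{p \left(2 + p\right)^{2}}{9}$
$o = -2$ ($o = -2 + 0 = -2$)
$\left(o - E{\left(-7 \right)}\right)^{2} = \left(-2 - \frac{1}{9} \left(-7\right) \left(2 - 7\right)^{2}\right)^{2} = \left(-2 - \frac{1}{9} \left(-7\right) \left(-5\right)^{2}\right)^{2} = \left(-2 - \frac{1}{9} \left(-7\right) 25\right)^{2} = \left(-2 - - \frac{175}{9}\right)^{2} = \left(-2 + \frac{175}{9}\right)^{2} = \left(\frac{157}{9}\right)^{2} = \frac{24649}{81}$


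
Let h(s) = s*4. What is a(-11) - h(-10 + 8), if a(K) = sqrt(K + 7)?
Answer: 8 + 2*I ≈ 8.0 + 2.0*I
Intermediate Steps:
a(K) = sqrt(7 + K)
h(s) = 4*s
a(-11) - h(-10 + 8) = sqrt(7 - 11) - 4*(-10 + 8) = sqrt(-4) - 4*(-2) = 2*I - 1*(-8) = 2*I + 8 = 8 + 2*I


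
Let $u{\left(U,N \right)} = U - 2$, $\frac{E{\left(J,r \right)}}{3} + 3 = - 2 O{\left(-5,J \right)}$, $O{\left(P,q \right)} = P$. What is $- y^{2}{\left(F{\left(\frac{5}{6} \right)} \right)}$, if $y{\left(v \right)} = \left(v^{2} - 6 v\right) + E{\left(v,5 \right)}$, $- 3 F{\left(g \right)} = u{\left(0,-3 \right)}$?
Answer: $- \frac{24649}{81} \approx -304.31$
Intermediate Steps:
$E{\left(J,r \right)} = 21$ ($E{\left(J,r \right)} = -9 + 3 \left(\left(-2\right) \left(-5\right)\right) = -9 + 3 \cdot 10 = -9 + 30 = 21$)
$u{\left(U,N \right)} = -2 + U$
$F{\left(g \right)} = \frac{2}{3}$ ($F{\left(g \right)} = - \frac{-2 + 0}{3} = \left(- \frac{1}{3}\right) \left(-2\right) = \frac{2}{3}$)
$y{\left(v \right)} = 21 + v^{2} - 6 v$ ($y{\left(v \right)} = \left(v^{2} - 6 v\right) + 21 = 21 + v^{2} - 6 v$)
$- y^{2}{\left(F{\left(\frac{5}{6} \right)} \right)} = - \left(21 + \left(\frac{2}{3}\right)^{2} - 4\right)^{2} = - \left(21 + \frac{4}{9} - 4\right)^{2} = - \left(\frac{157}{9}\right)^{2} = \left(-1\right) \frac{24649}{81} = - \frac{24649}{81}$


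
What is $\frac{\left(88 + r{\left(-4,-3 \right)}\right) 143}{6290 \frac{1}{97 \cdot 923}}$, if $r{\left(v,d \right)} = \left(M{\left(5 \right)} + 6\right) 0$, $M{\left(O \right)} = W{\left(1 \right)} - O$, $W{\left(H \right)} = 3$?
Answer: $\frac{563329052}{3145} \approx 1.7912 \cdot 10^{5}$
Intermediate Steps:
$M{\left(O \right)} = 3 - O$
$r{\left(v,d \right)} = 0$ ($r{\left(v,d \right)} = \left(\left(3 - 5\right) + 6\right) 0 = \left(-2 + 6\right) 0 = 4 \cdot 0 = 0$)
$\frac{\left(88 + r{\left(-4,-3 \right)}\right) 143}{6290 \frac{1}{97 \cdot 923}} = \frac{\left(88 + 0\right) 143}{6290 \frac{1}{97 \cdot 923}} = \frac{88 \cdot 143}{6290 \cdot \frac{1}{89531}} = \frac{12584}{6290 \cdot \frac{1}{89531}} = \frac{12584}{\frac{6290}{89531}} = 12584 \cdot \frac{89531}{6290} = \frac{563329052}{3145}$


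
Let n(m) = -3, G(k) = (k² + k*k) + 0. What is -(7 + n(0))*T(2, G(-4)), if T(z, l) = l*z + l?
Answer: -384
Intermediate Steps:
G(k) = 2*k² (G(k) = (k² + k²) + 0 = 2*k² + 0 = 2*k²)
T(z, l) = l + l*z
-(7 + n(0))*T(2, G(-4)) = -(7 - 3)*(2*(-4)²)*(1 + 2) = -4*(2*16)*3 = -4*32*3 = -4*96 = -1*384 = -384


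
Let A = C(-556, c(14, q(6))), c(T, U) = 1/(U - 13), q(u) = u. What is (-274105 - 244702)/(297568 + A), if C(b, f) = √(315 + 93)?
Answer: -1135149716/651078781 + 518807*√102/44273357108 ≈ -1.7434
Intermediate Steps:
c(T, U) = 1/(-13 + U)
C(b, f) = 2*√102 (C(b, f) = √408 = 2*√102)
A = 2*√102 ≈ 20.199
(-274105 - 244702)/(297568 + A) = (-274105 - 244702)/(297568 + 2*√102) = -518807/(297568 + 2*√102)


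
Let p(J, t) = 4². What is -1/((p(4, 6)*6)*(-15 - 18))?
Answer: 1/3168 ≈ 0.00031566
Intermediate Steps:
p(J, t) = 16
-1/((p(4, 6)*6)*(-15 - 18)) = -1/((16*6)*(-15 - 18)) = -1/(96*(-33)) = -1/(-3168) = -1*(-1/3168) = 1/3168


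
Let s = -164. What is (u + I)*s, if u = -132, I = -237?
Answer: 60516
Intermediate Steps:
(u + I)*s = (-132 - 237)*(-164) = -369*(-164) = 60516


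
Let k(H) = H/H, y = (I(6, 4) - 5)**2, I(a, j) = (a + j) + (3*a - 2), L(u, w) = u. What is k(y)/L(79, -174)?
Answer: 1/79 ≈ 0.012658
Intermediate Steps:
I(a, j) = -2 + j + 4*a (I(a, j) = (a + j) + (-2 + 3*a) = -2 + j + 4*a)
y = 441 (y = ((-2 + 4 + 4*6) - 5)**2 = ((-2 + 4 + 24) - 5)**2 = (26 - 5)**2 = 21**2 = 441)
k(H) = 1
k(y)/L(79, -174) = 1/79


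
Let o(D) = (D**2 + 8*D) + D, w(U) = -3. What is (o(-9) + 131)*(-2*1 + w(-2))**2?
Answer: 3275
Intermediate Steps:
o(D) = D**2 + 9*D
(o(-9) + 131)*(-2*1 + w(-2))**2 = (-9*(9 - 9) + 131)*(-2*1 - 3)**2 = (-9*0 + 131)*(-2 - 3)**2 = (0 + 131)*(-5)**2 = 131*25 = 3275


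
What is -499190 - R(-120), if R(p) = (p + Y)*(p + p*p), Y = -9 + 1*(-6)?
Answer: 1428610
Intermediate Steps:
Y = -15 (Y = -9 - 6 = -15)
R(p) = (-15 + p)*(p + p²) (R(p) = (p - 15)*(p + p*p) = (-15 + p)*(p + p²))
-499190 - R(-120) = -499190 - (-120)*(-15 + (-120)² - 14*(-120)) = -499190 - (-120)*(-15 + 14400 + 1680) = -499190 - (-120)*16065 = -499190 - 1*(-1927800) = -499190 + 1927800 = 1428610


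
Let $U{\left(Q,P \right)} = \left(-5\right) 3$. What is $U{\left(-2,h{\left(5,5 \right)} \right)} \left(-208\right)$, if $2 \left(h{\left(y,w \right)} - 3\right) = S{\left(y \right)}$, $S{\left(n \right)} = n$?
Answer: $3120$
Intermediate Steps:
$h{\left(y,w \right)} = 3 + \frac{y}{2}$
$U{\left(Q,P \right)} = -15$
$U{\left(-2,h{\left(5,5 \right)} \right)} \left(-208\right) = \left(-15\right) \left(-208\right) = 3120$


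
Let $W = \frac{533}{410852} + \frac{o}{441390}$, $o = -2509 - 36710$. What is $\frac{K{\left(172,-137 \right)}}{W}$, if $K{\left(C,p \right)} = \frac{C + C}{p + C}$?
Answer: $- \frac{159956440288}{1424943667} \approx -112.25$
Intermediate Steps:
$K{\left(C,p \right)} = \frac{2 C}{C + p}$
$o = -39219$ ($o = -2509 - 36710 = -39219$)
$W = - \frac{203563381}{2324948260}$ ($W = \frac{533}{410852} - \frac{39219}{441390} = 533 \cdot \frac{1}{410852} - \frac{13073}{147130} = \frac{41}{31604} - \frac{13073}{147130} = - \frac{203563381}{2324948260} \approx -0.087556$)
$\frac{K{\left(172,-137 \right)}}{W} = \frac{2 \cdot 172 \frac{1}{172 - 137}}{- \frac{203563381}{2324948260}} = 2 \cdot 172 \cdot \frac{1}{35} \left(- \frac{2324948260}{203563381}\right) = \frac{344}{35} \left(- \frac{2324948260}{203563381}\right) = - \frac{159956440288}{1424943667}$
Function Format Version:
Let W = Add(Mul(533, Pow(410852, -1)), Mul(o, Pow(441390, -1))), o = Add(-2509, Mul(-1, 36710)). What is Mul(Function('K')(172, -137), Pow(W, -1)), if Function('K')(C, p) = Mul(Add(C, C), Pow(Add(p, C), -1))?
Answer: Rational(-159956440288, 1424943667) ≈ -112.25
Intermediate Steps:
Function('K')(C, p) = Mul(2, C, Pow(Add(C, p), -1)) (Function('K')(C, p) = Mul(Mul(2, C), Pow(Add(C, p), -1)) = Mul(2, C, Pow(Add(C, p), -1)))
o = -39219 (o = Add(-2509, -36710) = -39219)
W = Rational(-203563381, 2324948260) (W = Add(Mul(533, Pow(410852, -1)), Mul(-39219, Pow(441390, -1))) = Add(Mul(533, Rational(1, 410852)), Mul(-39219, Rational(1, 441390))) = Add(Rational(41, 31604), Rational(-13073, 147130)) = Rational(-203563381, 2324948260) ≈ -0.087556)
Mul(Function('K')(172, -137), Pow(W, -1)) = Mul(Mul(2, 172, Pow(Add(172, -137), -1)), Pow(Rational(-203563381, 2324948260), -1)) = Mul(Mul(2, 172, Pow(35, -1)), Rational(-2324948260, 203563381)) = Mul(Mul(2, 172, Rational(1, 35)), Rational(-2324948260, 203563381)) = Mul(Rational(344, 35), Rational(-2324948260, 203563381)) = Rational(-159956440288, 1424943667)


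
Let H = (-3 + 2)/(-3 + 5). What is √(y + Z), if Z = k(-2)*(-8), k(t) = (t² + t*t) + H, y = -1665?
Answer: 5*I*√69 ≈ 41.533*I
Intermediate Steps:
H = -½ (H = -1/2 = -1*½ = -½ ≈ -0.50000)
k(t) = -½ + 2*t² (k(t) = (t² + t*t) - ½ = (t² + t²) - ½ = 2*t² - ½ = -½ + 2*t²)
Z = -60 (Z = (-½ + 2*(-2)²)*(-8) = (-½ + 2*4)*(-8) = (-½ + 8)*(-8) = (15/2)*(-8) = -60)
√(y + Z) = √(-1665 - 60) = √(-1725) = 5*I*√69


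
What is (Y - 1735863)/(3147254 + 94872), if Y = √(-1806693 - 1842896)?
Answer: -1735863/3242126 + I*√3649589/3242126 ≈ -0.53541 + 0.00058924*I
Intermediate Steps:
Y = I*√3649589 (Y = √(-3649589) = I*√3649589 ≈ 1910.4*I)
(Y - 1735863)/(3147254 + 94872) = (I*√3649589 - 1735863)/(3147254 + 94872) = (-1735863 + I*√3649589)/3242126 = (-1735863 + I*√3649589)*(1/3242126) = -1735863/3242126 + I*√3649589/3242126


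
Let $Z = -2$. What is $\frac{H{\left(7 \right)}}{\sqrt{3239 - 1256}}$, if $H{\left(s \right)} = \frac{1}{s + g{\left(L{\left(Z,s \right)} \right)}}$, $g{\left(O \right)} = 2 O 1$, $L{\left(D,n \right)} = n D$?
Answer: $- \frac{\sqrt{1983}}{41643} \approx -0.0010693$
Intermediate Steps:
$L{\left(D,n \right)} = D n$
$g{\left(O \right)} = 2 O$
$H{\left(s \right)} = - \frac{1}{3 s}$ ($H{\left(s \right)} = \frac{1}{s + 2 \left(- 2 s\right)} = \frac{1}{s - 4 s} = \frac{1}{\left(-3\right) s} = - \frac{1}{3 s}$)
$\frac{H{\left(7 \right)}}{\sqrt{3239 - 1256}} = \frac{\left(- \frac{1}{3}\right) \frac{1}{7}}{\sqrt{3239 - 1256}} = \frac{\left(- \frac{1}{3}\right) \frac{1}{7}}{\sqrt{1983}} = - \frac{\frac{1}{1983} \sqrt{1983}}{21} = - \frac{\sqrt{1983}}{41643}$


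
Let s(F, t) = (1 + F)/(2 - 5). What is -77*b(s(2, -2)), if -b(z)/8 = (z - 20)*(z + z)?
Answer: 25872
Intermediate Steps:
s(F, t) = -1/3 - F/3 (s(F, t) = (1 + F)/(-3) = (1 + F)*(-1/3) = -1/3 - F/3)
b(z) = -16*z*(-20 + z) (b(z) = -8*(z - 20)*(z + z) = -8*(-20 + z)*2*z = -16*z*(-20 + z))
-77*b(s(2, -2)) = -1232*(-1/3 - 1/3*2)*(20 - (-1/3 - 1/3*2)) = -1232*(-1/3 - 2/3)*(20 - (-1/3 - 2/3)) = -1232*(-1)*(20 - 1*(-1)) = -1232*(-1)*(20 + 1) = -1232*(-1)*21 = -77*(-336) = 25872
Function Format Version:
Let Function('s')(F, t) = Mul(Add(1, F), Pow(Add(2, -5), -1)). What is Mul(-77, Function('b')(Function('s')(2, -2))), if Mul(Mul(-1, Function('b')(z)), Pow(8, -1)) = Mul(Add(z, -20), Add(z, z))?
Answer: 25872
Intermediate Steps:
Function('s')(F, t) = Add(Rational(-1, 3), Mul(Rational(-1, 3), F)) (Function('s')(F, t) = Mul(Add(1, F), Pow(-3, -1)) = Mul(Add(1, F), Rational(-1, 3)) = Add(Rational(-1, 3), Mul(Rational(-1, 3), F)))
Function('b')(z) = Mul(-16, z, Add(-20, z)) (Function('b')(z) = Mul(-8, Mul(Add(z, -20), Add(z, z))) = Mul(-8, Mul(Add(-20, z), Mul(2, z))) = Mul(-8, Mul(2, z, Add(-20, z))) = Mul(-16, z, Add(-20, z)))
Mul(-77, Function('b')(Function('s')(2, -2))) = Mul(-77, Mul(16, Add(Rational(-1, 3), Mul(Rational(-1, 3), 2)), Add(20, Mul(-1, Add(Rational(-1, 3), Mul(Rational(-1, 3), 2)))))) = Mul(-77, Mul(16, Add(Rational(-1, 3), Rational(-2, 3)), Add(20, Mul(-1, Add(Rational(-1, 3), Rational(-2, 3)))))) = Mul(-77, Mul(16, -1, Add(20, Mul(-1, -1)))) = Mul(-77, Mul(16, -1, Add(20, 1))) = Mul(-77, Mul(16, -1, 21)) = Mul(-77, -336) = 25872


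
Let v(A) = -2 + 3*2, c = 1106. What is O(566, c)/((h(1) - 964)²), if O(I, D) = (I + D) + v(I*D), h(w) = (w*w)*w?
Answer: 1676/927369 ≈ 0.0018073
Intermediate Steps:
h(w) = w³ (h(w) = w²*w = w³)
v(A) = 4 (v(A) = -2 + 6 = 4)
O(I, D) = 4 + D + I (O(I, D) = (I + D) + 4 = (D + I) + 4 = 4 + D + I)
O(566, c)/((h(1) - 964)²) = (4 + 1106 + 566)/((1³ - 964)²) = 1676/((1 - 964)²) = 1676/((-963)²) = 1676/927369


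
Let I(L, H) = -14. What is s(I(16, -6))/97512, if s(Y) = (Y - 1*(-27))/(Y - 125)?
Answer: -13/13554168 ≈ -9.5911e-7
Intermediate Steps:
s(Y) = (27 + Y)/(-125 + Y) (s(Y) = (Y + 27)/(-125 + Y) = (27 + Y)/(-125 + Y))
s(I(16, -6))/97512 = ((27 - 14)/(-125 - 14))/97512 = (13/(-139))*(1/97512) = -1/139*13*(1/97512) = -13/139*1/97512 = -13/13554168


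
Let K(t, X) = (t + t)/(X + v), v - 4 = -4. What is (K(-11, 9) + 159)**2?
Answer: 1985281/81 ≈ 24510.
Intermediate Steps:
v = 0 (v = 4 - 4 = 0)
K(t, X) = 2*t/X (K(t, X) = (t + t)/(X + 0) = (2*t)/X = 2*t/X)
(K(-11, 9) + 159)**2 = (2*(-11)/9 + 159)**2 = (2*(-11)*(1/9) + 159)**2 = (-22/9 + 159)**2 = (1409/9)**2 = 1985281/81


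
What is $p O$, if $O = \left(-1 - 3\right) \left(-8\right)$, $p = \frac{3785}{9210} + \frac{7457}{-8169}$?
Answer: $- \frac{40276592}{2507883} \approx -16.06$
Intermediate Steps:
$p = - \frac{2517287}{5015766}$ ($p = 3785 \cdot \frac{1}{9210} + 7457 \left(- \frac{1}{8169}\right) = \frac{757}{1842} - \frac{7457}{8169} = - \frac{2517287}{5015766} \approx -0.50187$)
$O = 32$ ($O = \left(-4\right) \left(-8\right) = 32$)
$p O = \left(- \frac{2517287}{5015766}\right) 32 = - \frac{40276592}{2507883}$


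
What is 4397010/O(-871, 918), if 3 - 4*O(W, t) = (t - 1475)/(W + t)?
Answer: 413318940/349 ≈ 1.1843e+6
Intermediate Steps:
O(W, t) = ¾ - (-1475 + t)/(4*(W + t)) (O(W, t) = ¾ - (t - 1475)/(4*(W + t)) = ¾ - (-1475 + t)/(4*(W + t)))
4397010/O(-871, 918) = 4397010/(((1475 + 2*918 + 3*(-871))/(4*(-871 + 918)))) = 4397010/(((¼)*(1475 + 1836 - 2613)/47)) = 4397010/(((¼)*(1/47)*698)) = 4397010/(349/94) = 4397010*(94/349) = 413318940/349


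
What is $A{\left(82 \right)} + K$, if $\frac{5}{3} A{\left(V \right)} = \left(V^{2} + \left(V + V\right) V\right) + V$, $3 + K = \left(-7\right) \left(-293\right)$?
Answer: $\frac{71002}{5} \approx 14200.0$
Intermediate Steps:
$K = 2048$ ($K = -3 - -2051 = -3 + 2051 = 2048$)
$A{\left(V \right)} = \frac{3 V}{5} + \frac{9 V^{2}}{5}$ ($A{\left(V \right)} = \frac{3 \left(\left(V^{2} + \left(V + V\right) V\right) + V\right)}{5} = \frac{3 \left(\left(V^{2} + 2 V V\right) + V\right)}{5} = \frac{3 \left(\left(V^{2} + 2 V^{2}\right) + V\right)}{5} = \frac{3 \left(3 V^{2} + V\right)}{5} = \frac{3 \left(V + 3 V^{2}\right)}{5} = \frac{3 V}{5} + \frac{9 V^{2}}{5}$)
$A{\left(82 \right)} + K = \frac{3}{5} \cdot 82 \left(1 + 3 \cdot 82\right) + 2048 = \frac{3}{5} \cdot 82 \left(1 + 246\right) + 2048 = \frac{3}{5} \cdot 82 \cdot 247 + 2048 = \frac{60762}{5} + 2048 = \frac{71002}{5}$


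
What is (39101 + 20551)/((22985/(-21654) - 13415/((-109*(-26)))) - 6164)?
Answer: -915172573068/94656125851 ≈ -9.6684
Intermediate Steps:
(39101 + 20551)/((22985/(-21654) - 13415/((-109*(-26)))) - 6164) = 59652/((22985*(-1/21654) - 13415/2834) - 6164) = 59652/((-22985/21654 - 13415*1/2834) - 6164) = 59652/((-22985/21654 - 13415/2834) - 6164) = 59652/(-88906975/15341859 - 6164) = 59652/(-94656125851/15341859) = 59652*(-15341859/94656125851) = -915172573068/94656125851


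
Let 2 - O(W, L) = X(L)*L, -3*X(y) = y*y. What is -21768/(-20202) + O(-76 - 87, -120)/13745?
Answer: -1889518406/46279415 ≈ -40.828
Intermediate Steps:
X(y) = -y**2/3 (X(y) = -y*y/3 = -y**2/3)
O(W, L) = 2 + L**3/3 (O(W, L) = 2 - (-L**2/3)*L = 2 - (-1)*L**3/3 = 2 + L**3/3)
-21768/(-20202) + O(-76 - 87, -120)/13745 = -21768/(-20202) + (2 + (1/3)*(-120)**3)/13745 = -21768*(-1/20202) + (2 + (1/3)*(-1728000))*(1/13745) = 3628/3367 + (2 - 576000)*(1/13745) = 3628/3367 - 575998*1/13745 = 3628/3367 - 575998/13745 = -1889518406/46279415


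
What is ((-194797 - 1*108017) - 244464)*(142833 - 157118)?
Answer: 7817866230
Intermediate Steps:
((-194797 - 1*108017) - 244464)*(142833 - 157118) = ((-194797 - 108017) - 244464)*(-14285) = (-302814 - 244464)*(-14285) = -547278*(-14285) = 7817866230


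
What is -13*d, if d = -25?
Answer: 325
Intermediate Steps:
-13*d = -13*(-25) = 325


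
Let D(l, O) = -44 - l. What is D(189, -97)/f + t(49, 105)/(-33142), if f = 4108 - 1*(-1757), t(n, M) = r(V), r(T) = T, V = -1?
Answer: -7716221/194377830 ≈ -0.039697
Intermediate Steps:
t(n, M) = -1
f = 5865 (f = 4108 + 1757 = 5865)
D(189, -97)/f + t(49, 105)/(-33142) = (-44 - 1*189)/5865 - 1/(-33142) = (-44 - 189)*(1/5865) - 1*(-1/33142) = -233*1/5865 + 1/33142 = -233/5865 + 1/33142 = -7716221/194377830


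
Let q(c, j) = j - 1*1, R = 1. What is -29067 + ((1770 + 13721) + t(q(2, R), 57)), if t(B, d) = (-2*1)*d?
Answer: -13690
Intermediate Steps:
q(c, j) = -1 + j (q(c, j) = j - 1 = -1 + j)
t(B, d) = -2*d
-29067 + ((1770 + 13721) + t(q(2, R), 57)) = -29067 + ((1770 + 13721) - 2*57) = -29067 + (15491 - 114) = -29067 + 15377 = -13690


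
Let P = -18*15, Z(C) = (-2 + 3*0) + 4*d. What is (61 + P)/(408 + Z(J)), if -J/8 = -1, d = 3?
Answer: -½ ≈ -0.50000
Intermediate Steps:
J = 8 (J = -8*(-1) = 8)
Z(C) = 10 (Z(C) = (-2 + 3*0) + 4*3 = (-2 + 0) + 12 = -2 + 12 = 10)
P = -270
(61 + P)/(408 + Z(J)) = (61 - 270)/(408 + 10) = -209/418 = -209*1/418 = -½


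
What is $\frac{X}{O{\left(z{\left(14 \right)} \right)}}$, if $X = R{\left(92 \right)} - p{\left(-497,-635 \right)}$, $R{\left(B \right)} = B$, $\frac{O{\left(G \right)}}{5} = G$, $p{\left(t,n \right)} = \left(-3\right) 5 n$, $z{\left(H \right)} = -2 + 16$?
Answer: $- \frac{9433}{70} \approx -134.76$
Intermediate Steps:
$z{\left(H \right)} = 14$
$p{\left(t,n \right)} = - 15 n$
$O{\left(G \right)} = 5 G$
$X = -9433$ ($X = 92 - \left(-15\right) \left(-635\right) = 92 - 9525 = -9433$)
$\frac{X}{O{\left(z{\left(14 \right)} \right)}} = - \frac{9433}{5 \cdot 14} = - \frac{9433}{70}$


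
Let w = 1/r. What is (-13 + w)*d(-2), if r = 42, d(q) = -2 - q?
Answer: 0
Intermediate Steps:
w = 1/42 ≈ 0.023810
(-13 + w)*d(-2) = (-13 + 1/42)*(-2 - 1*(-2)) = -545*(-2 + 2)/42 = -545/42*0 = 0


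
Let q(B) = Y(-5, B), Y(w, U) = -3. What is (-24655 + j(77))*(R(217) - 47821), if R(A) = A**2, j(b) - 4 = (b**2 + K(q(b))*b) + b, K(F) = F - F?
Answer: 13648140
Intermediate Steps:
q(B) = -3
K(F) = 0
j(b) = 4 + b + b**2 (j(b) = 4 + ((b**2 + 0*b) + b) = 4 + ((b**2 + 0) + b) = 4 + (b**2 + b) = 4 + (b + b**2) = 4 + b + b**2)
(-24655 + j(77))*(R(217) - 47821) = (-24655 + (4 + 77 + 77**2))*(217**2 - 47821) = (-24655 + (4 + 77 + 5929))*(47089 - 47821) = (-24655 + 6010)*(-732) = -18645*(-732) = 13648140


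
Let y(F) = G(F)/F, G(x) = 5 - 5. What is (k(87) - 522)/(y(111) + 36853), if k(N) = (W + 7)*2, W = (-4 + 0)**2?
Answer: -476/36853 ≈ -0.012916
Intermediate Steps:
G(x) = 0
W = 16 (W = (-4)**2 = 16)
y(F) = 0 (y(F) = 0/F = 0)
k(N) = 46 (k(N) = (16 + 7)*2 = 23*2 = 46)
(k(87) - 522)/(y(111) + 36853) = (46 - 522)/(0 + 36853) = -476/36853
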